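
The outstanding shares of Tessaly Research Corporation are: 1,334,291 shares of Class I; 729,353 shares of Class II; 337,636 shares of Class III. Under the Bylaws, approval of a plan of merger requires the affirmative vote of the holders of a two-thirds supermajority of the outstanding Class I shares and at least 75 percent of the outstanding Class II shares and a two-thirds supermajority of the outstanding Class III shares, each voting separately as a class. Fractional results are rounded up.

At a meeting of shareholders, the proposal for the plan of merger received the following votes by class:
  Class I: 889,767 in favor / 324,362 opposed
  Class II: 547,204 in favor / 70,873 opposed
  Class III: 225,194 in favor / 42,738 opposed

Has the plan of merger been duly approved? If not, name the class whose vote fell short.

Class I: 2/3 of 1334291 = 889527.33, rounded up to 889528; 889,528 required, 889,767 in favor — approved.
Class II: 3/4 of 729353 = 547014.75, rounded up to 547015; 547,015 required, 547,204 in favor — approved.
Class III: 2/3 of 337636 = 225090.67, rounded up to 225091; 225,091 required, 225,194 in favor — approved.

Approved — every class gave the required vote.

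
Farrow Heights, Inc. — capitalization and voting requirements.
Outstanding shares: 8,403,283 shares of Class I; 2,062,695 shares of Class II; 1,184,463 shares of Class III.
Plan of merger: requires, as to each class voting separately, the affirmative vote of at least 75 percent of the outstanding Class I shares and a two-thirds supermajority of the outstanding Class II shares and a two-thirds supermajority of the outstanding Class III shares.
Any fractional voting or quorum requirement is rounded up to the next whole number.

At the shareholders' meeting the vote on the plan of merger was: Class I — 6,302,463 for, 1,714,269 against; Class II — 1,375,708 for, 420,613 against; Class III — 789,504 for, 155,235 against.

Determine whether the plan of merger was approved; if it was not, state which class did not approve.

Class I: 3/4 of 8403283 = 6302462.25, rounded up to 6302463; 6,302,463 required, 6,302,463 in favor — approved.
Class II: 2/3 of 2062695 = 1375130; 1,375,130 required, 1,375,708 in favor — approved.
Class III: 2/3 of 1184463 = 789642; 789,642 required, 789,504 in favor — not approved.

Not approved — the Class III shares did not give the required vote.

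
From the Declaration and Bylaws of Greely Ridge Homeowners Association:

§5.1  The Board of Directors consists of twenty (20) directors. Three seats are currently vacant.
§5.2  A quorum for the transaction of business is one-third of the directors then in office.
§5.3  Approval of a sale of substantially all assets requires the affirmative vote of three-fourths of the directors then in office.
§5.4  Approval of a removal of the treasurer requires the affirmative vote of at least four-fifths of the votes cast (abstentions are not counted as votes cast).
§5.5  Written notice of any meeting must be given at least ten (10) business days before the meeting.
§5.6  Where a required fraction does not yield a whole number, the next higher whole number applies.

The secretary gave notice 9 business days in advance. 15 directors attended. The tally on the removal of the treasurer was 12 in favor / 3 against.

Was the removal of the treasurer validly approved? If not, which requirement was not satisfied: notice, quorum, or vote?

Invalid — notice requirement not satisfied.

Notice: 9 business days given; 10 required (9 < 10). Not satisfied.
Quorum: 15 present; quorum is 6. Satisfied.
Vote: the removal of the treasurer requires four-fifths of the votes cast (15). 4/5 of 15 = 12, so 12 affirmative votes are needed; 12 voted in favor. Satisfied.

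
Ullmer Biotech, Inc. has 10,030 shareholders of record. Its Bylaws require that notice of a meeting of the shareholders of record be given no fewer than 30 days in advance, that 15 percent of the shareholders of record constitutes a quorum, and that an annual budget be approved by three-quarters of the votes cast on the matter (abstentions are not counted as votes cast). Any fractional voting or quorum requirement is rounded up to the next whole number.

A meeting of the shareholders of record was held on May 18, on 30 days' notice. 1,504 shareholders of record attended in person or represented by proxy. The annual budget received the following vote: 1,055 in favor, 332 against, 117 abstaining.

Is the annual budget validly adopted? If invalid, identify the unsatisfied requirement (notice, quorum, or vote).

Invalid — quorum requirement not satisfied.

Notice: 30 days given; 30 required. Satisfied.
Quorum: 15% of 10,030 = 1,504.50, rounded up to 1,505; 1,504 present. Not satisfied.
Vote: requires three-fourths of the votes cast (1,504 − 117 abstaining = 1,387); 3/4 of 1387 = 1040.25, rounded up to 1041, so 1,041 needed; 1,055 in favor. Satisfied.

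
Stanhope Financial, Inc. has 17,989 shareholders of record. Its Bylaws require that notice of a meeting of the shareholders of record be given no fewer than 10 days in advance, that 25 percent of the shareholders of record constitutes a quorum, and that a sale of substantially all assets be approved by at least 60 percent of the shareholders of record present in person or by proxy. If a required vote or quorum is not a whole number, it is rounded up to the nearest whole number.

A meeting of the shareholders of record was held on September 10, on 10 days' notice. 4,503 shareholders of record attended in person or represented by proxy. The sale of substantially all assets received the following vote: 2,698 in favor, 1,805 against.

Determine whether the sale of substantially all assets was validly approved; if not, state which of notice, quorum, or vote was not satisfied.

Invalid — vote requirement not satisfied.

Notice: 10 days given; 10 required. Satisfied.
Quorum: 25% of 17,989 = 4,497.25, rounded up to 4,498; 4,503 present. Satisfied.
Vote: requires three-fifths of those present (4,503); 3/5 of 4503 = 2701.80, rounded up to 2702, so 2,702 needed; 2,698 in favor. Not satisfied.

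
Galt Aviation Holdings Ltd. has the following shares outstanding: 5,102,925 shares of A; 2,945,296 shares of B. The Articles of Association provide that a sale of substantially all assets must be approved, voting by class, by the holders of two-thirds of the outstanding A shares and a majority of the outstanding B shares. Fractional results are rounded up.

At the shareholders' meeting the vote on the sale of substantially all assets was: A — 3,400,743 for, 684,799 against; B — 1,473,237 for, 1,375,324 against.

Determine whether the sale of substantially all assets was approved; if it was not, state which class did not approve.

A: 2/3 of 5102925 = 3401950; 3,401,950 required, 3,400,743 in favor — not approved.
B: a majority of 2945296 is 1472649; 1,472,649 required, 1,473,237 in favor — approved.

Not approved — the A shares did not give the required vote.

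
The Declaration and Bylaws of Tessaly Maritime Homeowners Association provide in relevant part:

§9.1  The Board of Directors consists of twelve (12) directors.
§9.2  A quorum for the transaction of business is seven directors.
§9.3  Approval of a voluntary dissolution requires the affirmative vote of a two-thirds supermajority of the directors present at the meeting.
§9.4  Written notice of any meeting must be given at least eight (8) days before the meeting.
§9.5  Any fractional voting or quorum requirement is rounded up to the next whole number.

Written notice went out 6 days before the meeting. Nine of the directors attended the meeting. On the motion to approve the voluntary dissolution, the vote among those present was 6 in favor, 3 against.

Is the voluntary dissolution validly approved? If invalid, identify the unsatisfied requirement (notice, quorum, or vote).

Invalid — notice requirement not satisfied.

Notice: 6 days given; 8 required (6 < 8). Not satisfied.
Quorum: 9 present; quorum is 7. Satisfied.
Vote: the voluntary dissolution requires two-thirds of the directors present (9). 2/3 of 9 = 6, so 6 affirmative votes are needed; 6 voted in favor. Satisfied.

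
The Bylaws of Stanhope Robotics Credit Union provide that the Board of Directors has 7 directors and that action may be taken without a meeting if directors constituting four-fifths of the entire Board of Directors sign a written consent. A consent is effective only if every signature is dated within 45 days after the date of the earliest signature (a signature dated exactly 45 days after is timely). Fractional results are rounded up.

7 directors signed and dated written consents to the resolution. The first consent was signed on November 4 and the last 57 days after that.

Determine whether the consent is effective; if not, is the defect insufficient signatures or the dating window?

Signatures required: four-fifths of 7 — 4/5 of 7 = 5.60, rounded up to 6, so 6 needed; 7 signed. Sufficient.
Dating window: the latest signature is 57 days after the earliest; the limit is 45 days. Outside the window.

Not effective — dating-window requirement not satisfied.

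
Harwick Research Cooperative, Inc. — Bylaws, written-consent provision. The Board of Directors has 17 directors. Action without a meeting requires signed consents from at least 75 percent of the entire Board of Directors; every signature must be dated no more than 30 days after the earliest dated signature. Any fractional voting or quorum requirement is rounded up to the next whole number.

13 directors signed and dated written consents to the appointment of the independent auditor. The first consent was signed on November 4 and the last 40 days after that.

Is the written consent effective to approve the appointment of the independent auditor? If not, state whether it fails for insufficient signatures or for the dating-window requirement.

Signatures required: at least 75 percent of 17 — 3/4 of 17 = 12.75, rounded up to 13, so 13 needed; 13 signed. Sufficient.
Dating window: the latest signature is 40 days after the earliest; the limit is 30 days. Outside the window.

Not effective — dating-window requirement not satisfied.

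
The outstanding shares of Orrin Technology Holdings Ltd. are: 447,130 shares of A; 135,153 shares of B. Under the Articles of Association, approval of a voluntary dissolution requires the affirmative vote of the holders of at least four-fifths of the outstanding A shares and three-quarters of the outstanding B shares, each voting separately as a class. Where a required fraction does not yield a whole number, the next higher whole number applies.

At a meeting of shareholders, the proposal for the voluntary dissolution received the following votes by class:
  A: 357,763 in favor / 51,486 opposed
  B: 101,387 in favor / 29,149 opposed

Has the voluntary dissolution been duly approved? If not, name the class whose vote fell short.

A: 4/5 of 447130 = 357704; 357,704 required, 357,763 in favor — approved.
B: 3/4 of 135153 = 101364.75, rounded up to 101365; 101,365 required, 101,387 in favor — approved.

Approved — every class gave the required vote.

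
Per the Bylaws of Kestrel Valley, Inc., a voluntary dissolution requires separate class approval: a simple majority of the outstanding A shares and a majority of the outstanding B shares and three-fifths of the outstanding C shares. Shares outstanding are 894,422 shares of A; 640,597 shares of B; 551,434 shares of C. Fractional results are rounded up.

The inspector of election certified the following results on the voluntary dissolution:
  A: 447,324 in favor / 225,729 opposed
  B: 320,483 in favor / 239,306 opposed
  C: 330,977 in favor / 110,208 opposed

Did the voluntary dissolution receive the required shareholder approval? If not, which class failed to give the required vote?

A: a majority of 894422 is 447212; 447,212 required, 447,324 in favor — approved.
B: a majority of 640597 is 320299; 320,299 required, 320,483 in favor — approved.
C: 3/5 of 551434 = 330860.40, rounded up to 330861; 330,861 required, 330,977 in favor — approved.

Approved — every class gave the required vote.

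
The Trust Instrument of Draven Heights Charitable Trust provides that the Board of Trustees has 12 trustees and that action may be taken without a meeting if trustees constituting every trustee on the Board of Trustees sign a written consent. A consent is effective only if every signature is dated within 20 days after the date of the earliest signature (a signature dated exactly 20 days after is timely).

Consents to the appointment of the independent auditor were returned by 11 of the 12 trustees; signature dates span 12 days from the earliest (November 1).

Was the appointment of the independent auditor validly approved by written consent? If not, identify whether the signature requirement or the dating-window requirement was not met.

Signatures required: the unanimous vote of 12 — unanimous means all 12, so 12 needed; 11 signed. Insufficient.
Dating window: the latest signature is 12 days after the earliest; the limit is 20 days. Within the window.

Not effective — insufficient signatures.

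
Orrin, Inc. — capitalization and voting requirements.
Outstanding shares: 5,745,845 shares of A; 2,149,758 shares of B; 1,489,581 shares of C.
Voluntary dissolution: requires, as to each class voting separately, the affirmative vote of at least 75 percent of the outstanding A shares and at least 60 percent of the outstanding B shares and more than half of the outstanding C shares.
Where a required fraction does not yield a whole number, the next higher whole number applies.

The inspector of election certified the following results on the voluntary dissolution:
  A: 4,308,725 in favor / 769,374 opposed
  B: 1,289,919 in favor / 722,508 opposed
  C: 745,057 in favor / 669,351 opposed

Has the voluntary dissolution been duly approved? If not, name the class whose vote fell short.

A: 3/4 of 5745845 = 4309383.75, rounded up to 4309384; 4,309,384 required, 4,308,725 in favor — not approved.
B: 3/5 of 2149758 = 1289854.80, rounded up to 1289855; 1,289,855 required, 1,289,919 in favor — approved.
C: a majority of 1489581 is 744791; 744,791 required, 745,057 in favor — approved.

Not approved — the A shares did not give the required vote.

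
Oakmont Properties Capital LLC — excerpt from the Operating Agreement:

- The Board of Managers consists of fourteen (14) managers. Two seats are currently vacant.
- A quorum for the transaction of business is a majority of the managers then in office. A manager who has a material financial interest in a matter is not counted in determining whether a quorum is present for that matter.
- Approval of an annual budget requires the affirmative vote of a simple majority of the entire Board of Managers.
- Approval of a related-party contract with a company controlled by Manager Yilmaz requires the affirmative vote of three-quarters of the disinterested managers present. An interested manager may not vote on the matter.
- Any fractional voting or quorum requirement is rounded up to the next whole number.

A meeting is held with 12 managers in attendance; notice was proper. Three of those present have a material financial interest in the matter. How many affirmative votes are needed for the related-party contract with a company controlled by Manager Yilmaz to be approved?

The related-party contract with a company controlled by Manager Yilmaz requires three-fourths of the disinterested managers present (12 − 3 = 9).
3/4 of 9 = 6.75, rounded up to 7.

7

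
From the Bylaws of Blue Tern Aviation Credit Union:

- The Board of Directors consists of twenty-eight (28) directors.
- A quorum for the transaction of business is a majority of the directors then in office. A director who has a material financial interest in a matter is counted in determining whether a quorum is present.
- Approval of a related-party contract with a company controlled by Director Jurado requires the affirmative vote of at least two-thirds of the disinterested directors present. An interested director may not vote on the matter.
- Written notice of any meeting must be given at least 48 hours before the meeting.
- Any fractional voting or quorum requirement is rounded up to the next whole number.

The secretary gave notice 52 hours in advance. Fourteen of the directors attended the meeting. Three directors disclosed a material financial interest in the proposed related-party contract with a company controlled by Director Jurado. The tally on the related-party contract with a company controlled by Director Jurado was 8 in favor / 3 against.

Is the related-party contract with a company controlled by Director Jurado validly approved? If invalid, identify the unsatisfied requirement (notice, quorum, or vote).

Invalid — quorum requirement not satisfied.

Notice: 52 hours given; 48 required (52 ≥ 48). Satisfied.
Quorum: 14 present (interested directors count toward quorum); quorum is 15. Not satisfied.
Vote: the related-party contract with a company controlled by Director Jurado requires two-thirds of the disinterested directors present (14 − 3 = 11). 2/3 of 11 = 7.33, rounded up to 8, so 8 affirmative votes are needed; 8 voted in favor. Satisfied. (Moot — without a quorum no business can be validly transacted.)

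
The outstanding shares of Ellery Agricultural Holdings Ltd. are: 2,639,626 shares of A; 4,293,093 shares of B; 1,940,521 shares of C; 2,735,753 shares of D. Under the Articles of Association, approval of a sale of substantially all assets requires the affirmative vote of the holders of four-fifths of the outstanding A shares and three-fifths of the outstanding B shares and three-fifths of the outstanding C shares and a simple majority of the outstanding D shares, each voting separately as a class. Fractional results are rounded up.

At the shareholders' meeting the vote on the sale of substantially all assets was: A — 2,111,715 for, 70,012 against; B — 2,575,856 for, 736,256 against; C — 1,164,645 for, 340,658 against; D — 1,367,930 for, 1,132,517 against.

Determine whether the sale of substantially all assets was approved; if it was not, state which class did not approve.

Approved — every class gave the required vote.

A: 4/5 of 2639626 = 2111700.80, rounded up to 2111701; 2,111,701 required, 2,111,715 in favor — approved.
B: 3/5 of 4293093 = 2575855.80, rounded up to 2575856; 2,575,856 required, 2,575,856 in favor — approved.
C: 3/5 of 1940521 = 1164312.60, rounded up to 1164313; 1,164,313 required, 1,164,645 in favor — approved.
D: a majority of 2735753 is 1367877; 1,367,877 required, 1,367,930 in favor — approved.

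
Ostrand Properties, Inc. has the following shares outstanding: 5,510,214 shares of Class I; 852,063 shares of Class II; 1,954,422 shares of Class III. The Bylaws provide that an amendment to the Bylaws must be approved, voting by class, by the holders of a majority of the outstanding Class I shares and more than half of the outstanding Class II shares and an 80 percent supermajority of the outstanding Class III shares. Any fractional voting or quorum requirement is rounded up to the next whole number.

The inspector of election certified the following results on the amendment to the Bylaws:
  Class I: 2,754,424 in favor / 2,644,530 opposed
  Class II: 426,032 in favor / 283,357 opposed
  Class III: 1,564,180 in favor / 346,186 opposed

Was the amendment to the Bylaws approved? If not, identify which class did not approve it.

Class I: a majority of 5510214 is 2755108; 2,755,108 required, 2,754,424 in favor — not approved.
Class II: a majority of 852063 is 426032; 426,032 required, 426,032 in favor — approved.
Class III: 4/5 of 1954422 = 1563537.60, rounded up to 1563538; 1,563,538 required, 1,564,180 in favor — approved.

Not approved — the Class I shares did not give the required vote.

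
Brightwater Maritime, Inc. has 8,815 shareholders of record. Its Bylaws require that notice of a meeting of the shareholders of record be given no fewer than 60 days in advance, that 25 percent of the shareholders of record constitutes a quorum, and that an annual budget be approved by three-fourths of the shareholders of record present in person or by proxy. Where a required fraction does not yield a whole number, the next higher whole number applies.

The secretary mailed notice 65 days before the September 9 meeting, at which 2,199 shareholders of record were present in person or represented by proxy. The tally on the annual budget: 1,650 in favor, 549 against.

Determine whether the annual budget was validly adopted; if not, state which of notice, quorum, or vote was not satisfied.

Invalid — quorum requirement not satisfied.

Notice: 65 days given; 60 required. Satisfied.
Quorum: 25% of 8,815 = 2,203.75, rounded up to 2,204; 2,199 present. Not satisfied.
Vote: requires three-fourths of those present (2,199); 3/4 of 2199 = 1649.25, rounded up to 1650, so 1,650 needed; 1,650 in favor. Satisfied.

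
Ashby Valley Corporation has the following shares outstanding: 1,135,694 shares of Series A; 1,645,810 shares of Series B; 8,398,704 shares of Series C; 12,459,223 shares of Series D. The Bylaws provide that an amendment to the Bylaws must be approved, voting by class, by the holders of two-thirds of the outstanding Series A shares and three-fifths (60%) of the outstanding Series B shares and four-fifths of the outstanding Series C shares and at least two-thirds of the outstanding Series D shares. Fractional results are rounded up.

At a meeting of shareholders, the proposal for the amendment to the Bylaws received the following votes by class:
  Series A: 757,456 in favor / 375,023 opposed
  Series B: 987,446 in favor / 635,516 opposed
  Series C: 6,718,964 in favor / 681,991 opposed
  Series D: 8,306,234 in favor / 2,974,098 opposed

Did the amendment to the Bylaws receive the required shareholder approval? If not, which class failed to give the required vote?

Not approved — the Series B shares did not give the required vote.

Series A: 2/3 of 1135694 = 757129.33, rounded up to 757130; 757,130 required, 757,456 in favor — approved.
Series B: 3/5 of 1645810 = 987486; 987,486 required, 987,446 in favor — not approved.
Series C: 4/5 of 8398704 = 6718963.20, rounded up to 6718964; 6,718,964 required, 6,718,964 in favor — approved.
Series D: 2/3 of 12459223 = 8306148.67, rounded up to 8306149; 8,306,149 required, 8,306,234 in favor — approved.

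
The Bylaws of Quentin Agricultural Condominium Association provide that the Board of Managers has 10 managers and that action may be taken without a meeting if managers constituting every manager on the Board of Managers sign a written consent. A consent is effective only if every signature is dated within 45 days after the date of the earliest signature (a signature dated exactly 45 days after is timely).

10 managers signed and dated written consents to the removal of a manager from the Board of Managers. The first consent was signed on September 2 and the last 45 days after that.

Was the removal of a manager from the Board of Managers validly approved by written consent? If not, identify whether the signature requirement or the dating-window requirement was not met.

Effective — both the signature and dating-window requirements are satisfied.

Signatures required: the unanimous vote of 10 — unanimous means all 10, so 10 needed; 10 signed. Sufficient.
Dating window: the latest signature is 45 days after the earliest; the limit is 45 days. Within the window.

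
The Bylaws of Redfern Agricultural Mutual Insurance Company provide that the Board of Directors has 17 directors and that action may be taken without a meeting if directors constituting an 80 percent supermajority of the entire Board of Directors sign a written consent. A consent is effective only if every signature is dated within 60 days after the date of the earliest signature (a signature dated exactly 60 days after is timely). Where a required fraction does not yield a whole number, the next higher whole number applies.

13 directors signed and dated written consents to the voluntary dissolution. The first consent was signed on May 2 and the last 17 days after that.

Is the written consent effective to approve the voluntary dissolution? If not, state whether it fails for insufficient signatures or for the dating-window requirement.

Signatures required: an 80 percent supermajority of 17 — 4/5 of 17 = 13.60, rounded up to 14, so 14 needed; 13 signed. Insufficient.
Dating window: the latest signature is 17 days after the earliest; the limit is 60 days. Within the window.

Not effective — insufficient signatures.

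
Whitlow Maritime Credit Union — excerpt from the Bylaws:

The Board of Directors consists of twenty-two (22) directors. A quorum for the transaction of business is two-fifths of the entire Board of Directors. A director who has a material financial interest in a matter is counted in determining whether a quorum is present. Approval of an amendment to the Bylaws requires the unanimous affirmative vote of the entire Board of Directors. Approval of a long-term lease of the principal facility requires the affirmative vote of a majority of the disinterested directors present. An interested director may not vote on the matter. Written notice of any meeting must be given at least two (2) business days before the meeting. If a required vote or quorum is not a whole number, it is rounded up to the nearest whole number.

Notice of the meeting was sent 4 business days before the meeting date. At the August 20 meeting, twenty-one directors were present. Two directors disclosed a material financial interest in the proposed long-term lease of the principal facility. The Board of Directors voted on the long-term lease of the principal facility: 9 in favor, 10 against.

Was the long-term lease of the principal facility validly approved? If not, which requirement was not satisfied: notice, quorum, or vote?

Notice: 4 business days given; 2 required (4 ≥ 2). Satisfied.
Quorum: 21 present (interested directors count toward quorum); quorum is 9. Satisfied.
Vote: the long-term lease of the principal facility requires a majority of the disinterested directors present (21 − 2 = 19). A majority of 19 is 10, so 10 affirmative votes are needed; 9 voted in favor. Not satisfied.

Invalid — vote requirement not satisfied.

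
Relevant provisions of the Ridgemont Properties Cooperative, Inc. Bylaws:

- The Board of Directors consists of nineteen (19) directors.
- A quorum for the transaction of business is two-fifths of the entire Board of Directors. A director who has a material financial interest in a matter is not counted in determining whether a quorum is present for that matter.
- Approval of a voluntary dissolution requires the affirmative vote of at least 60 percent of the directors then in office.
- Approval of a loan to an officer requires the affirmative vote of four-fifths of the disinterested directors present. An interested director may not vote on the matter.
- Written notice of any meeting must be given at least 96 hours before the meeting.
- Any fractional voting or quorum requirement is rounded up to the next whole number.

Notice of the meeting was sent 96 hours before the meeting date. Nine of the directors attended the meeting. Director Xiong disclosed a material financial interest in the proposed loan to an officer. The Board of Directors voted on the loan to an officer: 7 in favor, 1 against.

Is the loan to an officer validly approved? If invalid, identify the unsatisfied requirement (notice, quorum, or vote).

Valid — all requirements satisfied.

Notice: 96 hours given; 96 required (96 ≥ 96). Satisfied.
Quorum: 9 present, but the 1 interested director does not count, leaving 8. Quorum is 8. Satisfied.
Vote: the loan to an officer requires four-fifths of the disinterested directors present (9 − 1 = 8). 4/5 of 8 = 6.40, rounded up to 7, so 7 affirmative votes are needed; 7 voted in favor. Satisfied.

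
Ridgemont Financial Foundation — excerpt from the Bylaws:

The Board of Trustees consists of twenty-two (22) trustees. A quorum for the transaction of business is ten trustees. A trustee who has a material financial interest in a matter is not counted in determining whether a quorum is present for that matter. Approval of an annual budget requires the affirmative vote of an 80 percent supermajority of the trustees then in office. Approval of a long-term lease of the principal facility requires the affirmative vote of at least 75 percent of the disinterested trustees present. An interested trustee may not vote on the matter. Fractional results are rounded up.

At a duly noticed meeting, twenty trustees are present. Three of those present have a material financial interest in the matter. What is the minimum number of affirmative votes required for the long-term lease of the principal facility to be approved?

The long-term lease of the principal facility requires three-fourths of the disinterested trustees present (20 − 3 = 17).
3/4 of 17 = 12.75, rounded up to 13.

13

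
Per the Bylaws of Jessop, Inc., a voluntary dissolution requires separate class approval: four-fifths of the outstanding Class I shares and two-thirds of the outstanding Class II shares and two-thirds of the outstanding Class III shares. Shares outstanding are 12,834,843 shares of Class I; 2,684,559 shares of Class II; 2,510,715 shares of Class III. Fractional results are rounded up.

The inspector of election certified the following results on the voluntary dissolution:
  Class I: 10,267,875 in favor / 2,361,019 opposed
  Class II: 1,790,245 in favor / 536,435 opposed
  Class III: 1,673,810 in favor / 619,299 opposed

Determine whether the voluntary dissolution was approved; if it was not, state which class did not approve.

Class I: 4/5 of 12834843 = 10267874.40, rounded up to 10267875; 10,267,875 required, 10,267,875 in favor — approved.
Class II: 2/3 of 2684559 = 1789706; 1,789,706 required, 1,790,245 in favor — approved.
Class III: 2/3 of 2510715 = 1673810; 1,673,810 required, 1,673,810 in favor — approved.

Approved — every class gave the required vote.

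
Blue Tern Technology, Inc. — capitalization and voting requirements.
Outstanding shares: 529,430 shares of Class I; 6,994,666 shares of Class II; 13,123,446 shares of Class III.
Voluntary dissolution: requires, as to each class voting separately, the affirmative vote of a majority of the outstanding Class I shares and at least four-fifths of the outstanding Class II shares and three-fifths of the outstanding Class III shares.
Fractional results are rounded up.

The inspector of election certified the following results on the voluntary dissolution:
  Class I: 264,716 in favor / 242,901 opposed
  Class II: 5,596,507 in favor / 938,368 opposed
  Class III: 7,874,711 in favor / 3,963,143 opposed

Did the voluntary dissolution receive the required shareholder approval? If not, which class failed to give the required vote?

Class I: a majority of 529430 is 264716; 264,716 required, 264,716 in favor — approved.
Class II: 4/5 of 6994666 = 5595732.80, rounded up to 5595733; 5,595,733 required, 5,596,507 in favor — approved.
Class III: 3/5 of 13123446 = 7874067.60, rounded up to 7874068; 7,874,068 required, 7,874,711 in favor — approved.

Approved — every class gave the required vote.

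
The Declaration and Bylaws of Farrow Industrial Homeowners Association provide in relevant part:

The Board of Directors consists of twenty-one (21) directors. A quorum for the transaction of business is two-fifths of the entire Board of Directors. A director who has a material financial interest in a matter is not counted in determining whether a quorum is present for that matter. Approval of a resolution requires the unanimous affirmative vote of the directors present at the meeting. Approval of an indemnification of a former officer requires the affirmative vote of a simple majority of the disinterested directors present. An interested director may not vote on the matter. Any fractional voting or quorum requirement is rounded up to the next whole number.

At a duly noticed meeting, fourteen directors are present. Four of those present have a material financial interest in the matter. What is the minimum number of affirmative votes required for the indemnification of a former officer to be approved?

The indemnification of a former officer requires a majority of the disinterested directors present (14 − 4 = 10).
A majority of 10 is 6.

6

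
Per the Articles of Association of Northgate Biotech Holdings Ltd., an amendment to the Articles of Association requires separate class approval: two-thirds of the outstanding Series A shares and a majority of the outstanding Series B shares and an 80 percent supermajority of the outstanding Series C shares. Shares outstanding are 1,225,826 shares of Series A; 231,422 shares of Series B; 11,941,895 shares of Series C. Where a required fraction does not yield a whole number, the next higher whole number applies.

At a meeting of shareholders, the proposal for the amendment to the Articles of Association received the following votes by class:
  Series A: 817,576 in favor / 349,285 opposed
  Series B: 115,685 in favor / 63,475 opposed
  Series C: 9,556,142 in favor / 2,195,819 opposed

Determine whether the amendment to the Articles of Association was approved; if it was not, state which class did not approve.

Not approved — the Series B shares did not give the required vote.

Series A: 2/3 of 1225826 = 817217.33, rounded up to 817218; 817,218 required, 817,576 in favor — approved.
Series B: a majority of 231422 is 115712; 115,712 required, 115,685 in favor — not approved.
Series C: 4/5 of 11941895 = 9553516; 9,553,516 required, 9,556,142 in favor — approved.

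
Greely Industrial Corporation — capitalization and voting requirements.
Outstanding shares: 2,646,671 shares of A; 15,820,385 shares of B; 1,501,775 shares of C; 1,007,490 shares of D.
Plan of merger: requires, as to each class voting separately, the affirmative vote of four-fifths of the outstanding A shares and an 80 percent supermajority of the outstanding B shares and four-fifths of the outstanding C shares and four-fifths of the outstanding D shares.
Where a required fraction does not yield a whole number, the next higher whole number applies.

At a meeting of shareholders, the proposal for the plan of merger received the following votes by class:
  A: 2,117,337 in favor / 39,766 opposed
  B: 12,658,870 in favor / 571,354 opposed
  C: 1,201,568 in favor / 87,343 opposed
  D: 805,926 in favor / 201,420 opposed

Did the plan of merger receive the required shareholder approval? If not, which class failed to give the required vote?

Not approved — the D shares did not give the required vote.

A: 4/5 of 2646671 = 2117336.80, rounded up to 2117337; 2,117,337 required, 2,117,337 in favor — approved.
B: 4/5 of 15820385 = 12656308; 12,656,308 required, 12,658,870 in favor — approved.
C: 4/5 of 1501775 = 1201420; 1,201,420 required, 1,201,568 in favor — approved.
D: 4/5 of 1007490 = 805992; 805,992 required, 805,926 in favor — not approved.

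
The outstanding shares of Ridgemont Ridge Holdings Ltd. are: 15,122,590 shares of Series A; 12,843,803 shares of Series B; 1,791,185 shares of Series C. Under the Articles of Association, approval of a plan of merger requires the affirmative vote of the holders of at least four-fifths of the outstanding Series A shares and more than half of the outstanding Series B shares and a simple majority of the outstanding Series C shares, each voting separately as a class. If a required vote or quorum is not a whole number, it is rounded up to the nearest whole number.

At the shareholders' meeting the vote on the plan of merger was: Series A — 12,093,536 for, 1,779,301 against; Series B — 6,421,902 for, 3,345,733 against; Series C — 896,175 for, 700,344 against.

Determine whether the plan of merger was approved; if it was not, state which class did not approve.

Series A: 4/5 of 15122590 = 12098072; 12,098,072 required, 12,093,536 in favor — not approved.
Series B: a majority of 12843803 is 6421902; 6,421,902 required, 6,421,902 in favor — approved.
Series C: a majority of 1791185 is 895593; 895,593 required, 896,175 in favor — approved.

Not approved — the Series A shares did not give the required vote.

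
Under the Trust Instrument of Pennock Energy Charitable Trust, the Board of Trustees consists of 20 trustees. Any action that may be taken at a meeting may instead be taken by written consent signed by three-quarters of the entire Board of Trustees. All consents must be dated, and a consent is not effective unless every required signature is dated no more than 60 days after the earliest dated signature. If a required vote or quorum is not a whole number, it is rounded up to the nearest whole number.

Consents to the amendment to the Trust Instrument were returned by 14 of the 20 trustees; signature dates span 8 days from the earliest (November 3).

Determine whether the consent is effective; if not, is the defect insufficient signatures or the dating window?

Not effective — insufficient signatures.

Signatures required: three-quarters of 20 — 3/4 of 20 = 15, so 15 needed; 14 signed. Insufficient.
Dating window: the latest signature is 8 days after the earliest; the limit is 60 days. Within the window.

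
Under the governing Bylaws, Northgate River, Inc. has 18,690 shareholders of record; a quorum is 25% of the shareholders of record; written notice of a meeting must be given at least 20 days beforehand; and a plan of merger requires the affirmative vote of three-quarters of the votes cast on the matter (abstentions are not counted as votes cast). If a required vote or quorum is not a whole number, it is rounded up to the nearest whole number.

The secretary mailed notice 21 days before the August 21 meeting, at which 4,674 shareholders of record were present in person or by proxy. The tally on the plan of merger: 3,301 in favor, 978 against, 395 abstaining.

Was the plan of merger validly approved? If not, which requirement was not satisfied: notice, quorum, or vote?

Notice: 21 days given; 20 required. Satisfied.
Quorum: 25% of 18,690 = 4,672.50, rounded up to 4,673; 4,674 present. Satisfied.
Vote: requires three-fourths of the votes cast (4,674 − 395 abstaining = 4,279); 3/4 of 4279 = 3209.25, rounded up to 3210, so 3,210 needed; 3,301 in favor. Satisfied.

Valid — all requirements satisfied.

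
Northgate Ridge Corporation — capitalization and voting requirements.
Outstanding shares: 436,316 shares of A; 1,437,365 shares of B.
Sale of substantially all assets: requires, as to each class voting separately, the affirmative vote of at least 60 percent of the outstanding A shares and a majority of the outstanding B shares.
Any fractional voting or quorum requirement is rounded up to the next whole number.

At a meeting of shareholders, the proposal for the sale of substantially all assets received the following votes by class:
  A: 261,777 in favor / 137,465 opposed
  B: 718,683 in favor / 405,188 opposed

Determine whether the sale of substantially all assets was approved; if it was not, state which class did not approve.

Not approved — the A shares did not give the required vote.

A: 3/5 of 436316 = 261789.60, rounded up to 261790; 261,790 required, 261,777 in favor — not approved.
B: a majority of 1437365 is 718683; 718,683 required, 718,683 in favor — approved.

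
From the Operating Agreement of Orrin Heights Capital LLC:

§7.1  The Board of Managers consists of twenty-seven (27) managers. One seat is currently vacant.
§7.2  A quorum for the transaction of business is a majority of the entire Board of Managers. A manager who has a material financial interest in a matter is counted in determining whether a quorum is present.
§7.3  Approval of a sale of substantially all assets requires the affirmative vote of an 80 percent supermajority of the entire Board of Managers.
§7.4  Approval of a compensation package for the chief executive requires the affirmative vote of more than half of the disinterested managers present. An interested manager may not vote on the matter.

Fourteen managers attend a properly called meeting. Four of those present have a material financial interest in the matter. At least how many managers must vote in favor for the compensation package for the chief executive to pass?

6

The compensation package for the chief executive requires a majority of the disinterested managers present (14 − 4 = 10).
A majority of 10 is 6.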